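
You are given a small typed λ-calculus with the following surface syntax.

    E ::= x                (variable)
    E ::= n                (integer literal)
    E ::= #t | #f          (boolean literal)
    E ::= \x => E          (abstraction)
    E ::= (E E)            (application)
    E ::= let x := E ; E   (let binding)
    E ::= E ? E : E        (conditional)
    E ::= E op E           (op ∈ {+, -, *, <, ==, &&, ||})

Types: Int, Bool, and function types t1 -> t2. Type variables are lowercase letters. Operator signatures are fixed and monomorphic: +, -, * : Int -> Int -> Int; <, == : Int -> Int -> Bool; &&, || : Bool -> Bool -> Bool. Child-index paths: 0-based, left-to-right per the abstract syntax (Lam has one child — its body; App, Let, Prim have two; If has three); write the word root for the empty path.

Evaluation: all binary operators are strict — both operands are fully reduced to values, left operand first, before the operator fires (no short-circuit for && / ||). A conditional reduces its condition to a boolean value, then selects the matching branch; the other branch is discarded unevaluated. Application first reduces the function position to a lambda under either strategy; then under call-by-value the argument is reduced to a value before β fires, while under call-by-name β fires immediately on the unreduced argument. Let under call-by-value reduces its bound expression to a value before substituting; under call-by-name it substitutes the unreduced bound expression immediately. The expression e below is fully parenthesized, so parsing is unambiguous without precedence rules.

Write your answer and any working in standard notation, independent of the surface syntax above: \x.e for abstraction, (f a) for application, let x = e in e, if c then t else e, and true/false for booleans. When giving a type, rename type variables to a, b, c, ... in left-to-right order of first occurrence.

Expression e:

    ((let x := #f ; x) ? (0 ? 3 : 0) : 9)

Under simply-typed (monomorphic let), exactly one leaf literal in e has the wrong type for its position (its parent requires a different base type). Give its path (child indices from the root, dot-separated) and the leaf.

Working:
let x : Bool
x : Bool
  unify Bool ~ Bool
  unify Int ~ Bool
  FAIL: mismatch Int ~ Bool

Answer: 1.0 : 0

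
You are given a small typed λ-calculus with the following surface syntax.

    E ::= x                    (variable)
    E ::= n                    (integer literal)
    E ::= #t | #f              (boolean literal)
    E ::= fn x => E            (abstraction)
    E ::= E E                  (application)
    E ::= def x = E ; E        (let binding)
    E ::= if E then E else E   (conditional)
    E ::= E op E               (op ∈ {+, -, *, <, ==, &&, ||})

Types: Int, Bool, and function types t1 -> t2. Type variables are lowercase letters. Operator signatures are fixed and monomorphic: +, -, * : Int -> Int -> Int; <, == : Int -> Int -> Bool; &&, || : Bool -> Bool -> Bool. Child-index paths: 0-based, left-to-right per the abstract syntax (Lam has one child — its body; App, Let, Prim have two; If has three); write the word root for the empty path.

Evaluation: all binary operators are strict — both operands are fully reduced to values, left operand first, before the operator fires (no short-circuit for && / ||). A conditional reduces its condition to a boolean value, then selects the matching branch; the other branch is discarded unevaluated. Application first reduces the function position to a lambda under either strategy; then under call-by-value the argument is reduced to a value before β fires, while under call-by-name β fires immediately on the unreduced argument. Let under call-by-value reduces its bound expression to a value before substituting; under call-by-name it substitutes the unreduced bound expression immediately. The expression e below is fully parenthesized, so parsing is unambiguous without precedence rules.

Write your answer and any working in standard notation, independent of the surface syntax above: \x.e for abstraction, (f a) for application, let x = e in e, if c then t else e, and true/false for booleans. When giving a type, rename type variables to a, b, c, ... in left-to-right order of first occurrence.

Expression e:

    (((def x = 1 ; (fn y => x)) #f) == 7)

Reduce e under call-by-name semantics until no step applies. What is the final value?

Answer: false

Trace:
step 0: (((let x = 1 in (\y.x)) false) == 7)
step 1: [let@0.0] (((\y.1) false) == 7)
step 2: [beta@0] (1 == 7)
step 3: [delta@root] false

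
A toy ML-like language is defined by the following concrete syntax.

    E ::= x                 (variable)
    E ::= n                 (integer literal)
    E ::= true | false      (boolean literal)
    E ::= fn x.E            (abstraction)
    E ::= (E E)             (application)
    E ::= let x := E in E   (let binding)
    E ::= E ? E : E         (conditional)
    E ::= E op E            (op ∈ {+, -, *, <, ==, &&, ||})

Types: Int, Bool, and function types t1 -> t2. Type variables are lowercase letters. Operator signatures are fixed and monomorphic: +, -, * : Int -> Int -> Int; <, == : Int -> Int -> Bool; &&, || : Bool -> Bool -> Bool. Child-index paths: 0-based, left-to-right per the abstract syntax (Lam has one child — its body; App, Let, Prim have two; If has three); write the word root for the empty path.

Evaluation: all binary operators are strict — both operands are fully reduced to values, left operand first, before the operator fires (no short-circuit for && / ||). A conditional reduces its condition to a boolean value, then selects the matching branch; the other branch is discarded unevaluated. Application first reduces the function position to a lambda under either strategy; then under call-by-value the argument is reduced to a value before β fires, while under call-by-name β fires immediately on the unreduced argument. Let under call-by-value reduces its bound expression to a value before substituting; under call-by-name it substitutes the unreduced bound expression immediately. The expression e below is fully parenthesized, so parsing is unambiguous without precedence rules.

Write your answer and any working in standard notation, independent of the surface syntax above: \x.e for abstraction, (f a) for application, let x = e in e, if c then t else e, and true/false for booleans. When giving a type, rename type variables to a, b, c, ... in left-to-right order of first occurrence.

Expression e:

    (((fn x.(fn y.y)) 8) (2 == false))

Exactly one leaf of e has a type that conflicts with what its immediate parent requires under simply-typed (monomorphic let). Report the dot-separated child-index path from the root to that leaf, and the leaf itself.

Trace:
y : b
\y._ : b -> b
\x._ : a -> b -> b
  unify a -> b -> b ~ Int -> c
  unify a ~ Int
  unify b -> b ~ c
_ _ : b -> b
  unify Int ~ Int
  unify Bool ~ Int
  FAIL: mismatch Bool ~ Int

Answer: 1.1 : false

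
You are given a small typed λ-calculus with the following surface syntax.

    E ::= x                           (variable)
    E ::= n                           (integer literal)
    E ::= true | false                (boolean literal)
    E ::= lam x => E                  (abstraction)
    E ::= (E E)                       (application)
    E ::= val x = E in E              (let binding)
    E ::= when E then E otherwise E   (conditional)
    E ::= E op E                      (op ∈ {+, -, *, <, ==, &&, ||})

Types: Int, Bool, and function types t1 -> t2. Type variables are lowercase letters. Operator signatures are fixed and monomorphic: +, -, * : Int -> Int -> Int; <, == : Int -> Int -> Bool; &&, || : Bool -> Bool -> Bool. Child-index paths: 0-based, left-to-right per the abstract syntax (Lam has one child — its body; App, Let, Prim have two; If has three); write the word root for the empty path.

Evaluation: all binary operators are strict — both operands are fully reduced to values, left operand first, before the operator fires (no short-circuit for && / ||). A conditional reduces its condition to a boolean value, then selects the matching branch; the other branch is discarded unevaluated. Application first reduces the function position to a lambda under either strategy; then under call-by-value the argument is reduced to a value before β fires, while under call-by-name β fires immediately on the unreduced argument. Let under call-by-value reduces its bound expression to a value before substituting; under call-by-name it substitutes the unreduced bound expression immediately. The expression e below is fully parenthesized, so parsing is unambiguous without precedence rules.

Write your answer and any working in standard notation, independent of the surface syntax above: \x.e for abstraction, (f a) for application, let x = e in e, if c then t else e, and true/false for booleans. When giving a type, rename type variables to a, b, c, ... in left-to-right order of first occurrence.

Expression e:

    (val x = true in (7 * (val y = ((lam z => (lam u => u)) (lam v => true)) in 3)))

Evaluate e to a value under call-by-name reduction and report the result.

Trace:
step 0: (let x = true in (7 * (let y = ((\z.(\u.u)) (\v.true)) in 3)))
step 1: [let@root] (7 * (let y = ((\z.(\u.u)) (\v.true)) in 3))
step 2: [let@1] (7 * 3)
step 3: [delta@root] 21

Answer: 21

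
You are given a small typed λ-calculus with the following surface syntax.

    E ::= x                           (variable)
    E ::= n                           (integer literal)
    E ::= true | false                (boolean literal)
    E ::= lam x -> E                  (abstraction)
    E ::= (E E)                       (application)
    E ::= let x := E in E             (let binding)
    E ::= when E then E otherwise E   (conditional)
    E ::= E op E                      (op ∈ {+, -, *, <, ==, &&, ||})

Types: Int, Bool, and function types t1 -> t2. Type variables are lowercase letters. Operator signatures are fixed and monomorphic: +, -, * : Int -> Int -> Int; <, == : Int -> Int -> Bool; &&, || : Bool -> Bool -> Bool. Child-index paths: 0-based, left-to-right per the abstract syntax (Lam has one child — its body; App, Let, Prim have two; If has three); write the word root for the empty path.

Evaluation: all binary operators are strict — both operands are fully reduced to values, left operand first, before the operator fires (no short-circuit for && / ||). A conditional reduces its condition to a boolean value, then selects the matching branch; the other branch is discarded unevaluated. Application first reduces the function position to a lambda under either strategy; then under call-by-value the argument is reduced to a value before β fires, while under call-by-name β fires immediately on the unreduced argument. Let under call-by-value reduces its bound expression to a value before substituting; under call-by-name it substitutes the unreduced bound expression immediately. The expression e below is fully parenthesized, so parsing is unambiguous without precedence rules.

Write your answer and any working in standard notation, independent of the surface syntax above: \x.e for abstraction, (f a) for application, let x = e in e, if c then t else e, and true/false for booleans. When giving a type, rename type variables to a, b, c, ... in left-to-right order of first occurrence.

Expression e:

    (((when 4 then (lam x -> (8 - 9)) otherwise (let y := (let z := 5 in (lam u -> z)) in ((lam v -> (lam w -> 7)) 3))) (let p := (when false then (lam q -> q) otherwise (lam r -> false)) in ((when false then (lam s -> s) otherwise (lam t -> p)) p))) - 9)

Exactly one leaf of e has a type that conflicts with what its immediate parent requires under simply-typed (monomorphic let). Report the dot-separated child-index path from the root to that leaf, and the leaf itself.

Derivation:
  unify Int ~ Bool
  FAIL: mismatch Int ~ Bool

Answer: 0.0.0 : 4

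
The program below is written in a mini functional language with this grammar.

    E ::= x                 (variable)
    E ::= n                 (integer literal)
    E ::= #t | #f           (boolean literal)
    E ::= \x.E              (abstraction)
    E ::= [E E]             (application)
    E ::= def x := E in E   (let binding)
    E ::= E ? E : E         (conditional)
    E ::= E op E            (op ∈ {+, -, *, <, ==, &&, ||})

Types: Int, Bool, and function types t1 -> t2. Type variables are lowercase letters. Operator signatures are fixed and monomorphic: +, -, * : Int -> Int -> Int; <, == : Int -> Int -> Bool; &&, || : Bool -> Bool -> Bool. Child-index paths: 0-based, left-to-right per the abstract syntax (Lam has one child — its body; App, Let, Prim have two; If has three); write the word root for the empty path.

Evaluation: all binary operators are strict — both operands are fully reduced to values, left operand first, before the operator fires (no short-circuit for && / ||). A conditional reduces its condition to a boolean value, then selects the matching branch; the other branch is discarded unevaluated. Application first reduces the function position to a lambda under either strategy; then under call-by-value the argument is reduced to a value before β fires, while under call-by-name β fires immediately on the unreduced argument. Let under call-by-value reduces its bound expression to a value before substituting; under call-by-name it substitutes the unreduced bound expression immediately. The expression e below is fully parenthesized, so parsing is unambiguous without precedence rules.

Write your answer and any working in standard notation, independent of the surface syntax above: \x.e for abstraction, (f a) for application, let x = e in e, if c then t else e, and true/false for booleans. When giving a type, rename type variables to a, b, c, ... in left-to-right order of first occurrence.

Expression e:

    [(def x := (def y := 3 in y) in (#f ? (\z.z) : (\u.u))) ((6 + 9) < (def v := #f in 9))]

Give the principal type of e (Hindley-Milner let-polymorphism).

Trace:
let y : Int
y : Int
let x : Int
  unify Bool ~ Bool
z : a
\z._ : a -> a
u : b
\u._ : b -> b
  unify a -> a ~ b -> b
  unify a ~ b
  unify b ~ b
  unify Int ~ Int
  unify Int ~ Int
  unify Int ~ Int
let v : Bool
  unify Int ~ Int
  unify b -> b ~ Bool -> c
  unify b ~ Bool
  unify Bool ~ c
_ _ : Bool

Answer: Bool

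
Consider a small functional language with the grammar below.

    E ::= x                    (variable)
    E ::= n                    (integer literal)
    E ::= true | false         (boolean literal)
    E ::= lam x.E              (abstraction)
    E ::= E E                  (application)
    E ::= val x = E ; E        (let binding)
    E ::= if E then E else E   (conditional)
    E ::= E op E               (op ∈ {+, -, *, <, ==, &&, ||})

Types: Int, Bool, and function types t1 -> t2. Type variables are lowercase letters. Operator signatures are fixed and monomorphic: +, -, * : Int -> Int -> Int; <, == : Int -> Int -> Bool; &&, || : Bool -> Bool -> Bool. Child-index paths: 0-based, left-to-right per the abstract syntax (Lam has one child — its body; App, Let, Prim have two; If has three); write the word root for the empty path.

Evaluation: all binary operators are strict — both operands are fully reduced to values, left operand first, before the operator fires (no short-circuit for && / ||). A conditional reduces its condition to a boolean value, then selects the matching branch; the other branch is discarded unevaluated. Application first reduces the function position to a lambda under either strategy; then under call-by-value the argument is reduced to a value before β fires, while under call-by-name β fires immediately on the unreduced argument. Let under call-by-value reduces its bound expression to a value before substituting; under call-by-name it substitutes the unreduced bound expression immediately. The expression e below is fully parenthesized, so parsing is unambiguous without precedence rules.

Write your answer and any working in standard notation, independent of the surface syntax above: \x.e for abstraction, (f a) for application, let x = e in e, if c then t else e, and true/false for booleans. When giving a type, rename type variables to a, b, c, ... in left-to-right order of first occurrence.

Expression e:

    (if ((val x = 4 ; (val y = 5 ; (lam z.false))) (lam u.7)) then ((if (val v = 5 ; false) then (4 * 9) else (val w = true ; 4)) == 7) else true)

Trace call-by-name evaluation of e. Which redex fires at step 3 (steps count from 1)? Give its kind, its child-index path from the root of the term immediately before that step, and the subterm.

Answer: beta at 0 : ((\z.false) (\u.7))

Trace:
step 0: (if ((let x = 4 in (let y = 5 in (\z.false))) (\u.7)) then ((if (let v = 5 in false) then (4 * 9) else (let w = true in 4)) == 7) else true)
step 1: [let@0.0] (if ((let y = 5 in (\z.false)) (\u.7)) then ((if (let v = 5 in false) then (4 * 9) else (let w = true in 4)) == 7) else true)
step 2: [let@0.0] (if ((\z.false) (\u.7)) then ((if (let v = 5 in false) then (4 * 9) else (let w = true in 4)) == 7) else true)
step 3: [beta@0] (if false then ((if (let v = 5 in false) then (4 * 9) else (let w = true in 4)) == 7) else true)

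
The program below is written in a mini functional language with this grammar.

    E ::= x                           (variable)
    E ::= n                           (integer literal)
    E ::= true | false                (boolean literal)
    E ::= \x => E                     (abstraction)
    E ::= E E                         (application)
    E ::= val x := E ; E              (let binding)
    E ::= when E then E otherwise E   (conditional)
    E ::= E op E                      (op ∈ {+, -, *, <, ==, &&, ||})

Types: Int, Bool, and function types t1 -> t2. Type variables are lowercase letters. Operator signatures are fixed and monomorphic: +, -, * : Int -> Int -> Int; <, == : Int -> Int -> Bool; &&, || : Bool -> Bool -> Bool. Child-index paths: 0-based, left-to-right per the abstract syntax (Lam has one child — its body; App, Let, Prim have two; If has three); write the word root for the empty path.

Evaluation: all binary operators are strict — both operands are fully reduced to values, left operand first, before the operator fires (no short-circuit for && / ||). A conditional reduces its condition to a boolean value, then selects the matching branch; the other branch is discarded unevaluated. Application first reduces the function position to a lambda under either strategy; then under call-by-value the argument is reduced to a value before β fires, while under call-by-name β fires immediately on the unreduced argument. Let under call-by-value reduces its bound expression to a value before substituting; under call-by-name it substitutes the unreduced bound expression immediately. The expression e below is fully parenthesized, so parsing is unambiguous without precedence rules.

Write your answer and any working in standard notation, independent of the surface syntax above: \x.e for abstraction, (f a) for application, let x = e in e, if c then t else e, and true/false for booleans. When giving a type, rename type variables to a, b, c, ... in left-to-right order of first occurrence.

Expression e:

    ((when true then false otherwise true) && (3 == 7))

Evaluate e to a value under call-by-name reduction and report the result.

Trace:
step 0: ((if true then false else true) && (3 == 7))
step 1: [if@0] (false && (3 == 7))
step 2: [delta@1] (false && false)
step 3: [delta@root] false

Answer: false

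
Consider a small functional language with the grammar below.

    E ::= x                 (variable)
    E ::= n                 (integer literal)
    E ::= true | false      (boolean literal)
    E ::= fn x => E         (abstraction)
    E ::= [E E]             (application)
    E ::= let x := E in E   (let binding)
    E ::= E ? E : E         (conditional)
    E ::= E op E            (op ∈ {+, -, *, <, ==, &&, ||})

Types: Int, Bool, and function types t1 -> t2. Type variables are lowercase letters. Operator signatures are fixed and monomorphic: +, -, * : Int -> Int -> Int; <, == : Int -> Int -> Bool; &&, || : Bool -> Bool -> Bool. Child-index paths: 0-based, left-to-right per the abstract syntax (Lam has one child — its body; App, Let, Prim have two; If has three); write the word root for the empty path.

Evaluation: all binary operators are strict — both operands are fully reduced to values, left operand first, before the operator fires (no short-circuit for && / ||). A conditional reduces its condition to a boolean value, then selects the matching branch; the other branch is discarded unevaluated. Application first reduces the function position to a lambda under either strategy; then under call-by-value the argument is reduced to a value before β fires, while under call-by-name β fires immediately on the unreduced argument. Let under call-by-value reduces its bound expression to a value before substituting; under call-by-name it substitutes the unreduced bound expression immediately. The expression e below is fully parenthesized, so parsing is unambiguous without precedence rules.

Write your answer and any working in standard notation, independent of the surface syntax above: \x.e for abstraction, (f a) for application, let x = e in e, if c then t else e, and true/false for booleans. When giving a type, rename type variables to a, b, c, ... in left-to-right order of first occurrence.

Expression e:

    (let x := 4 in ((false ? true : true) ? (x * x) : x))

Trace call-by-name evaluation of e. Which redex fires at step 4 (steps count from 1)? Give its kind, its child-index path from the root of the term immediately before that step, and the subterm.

Answer: delta at root : (4 * 4)

Derivation:
step 0: (let x = 4 in (if (if false then true else true) then (x * x) else x))
step 1: [let@root] (if (if false then true else true) then (4 * 4) else 4)
step 2: [if@0] (if true then (4 * 4) else 4)
step 3: [if@root] (4 * 4)
step 4: [delta@root] 16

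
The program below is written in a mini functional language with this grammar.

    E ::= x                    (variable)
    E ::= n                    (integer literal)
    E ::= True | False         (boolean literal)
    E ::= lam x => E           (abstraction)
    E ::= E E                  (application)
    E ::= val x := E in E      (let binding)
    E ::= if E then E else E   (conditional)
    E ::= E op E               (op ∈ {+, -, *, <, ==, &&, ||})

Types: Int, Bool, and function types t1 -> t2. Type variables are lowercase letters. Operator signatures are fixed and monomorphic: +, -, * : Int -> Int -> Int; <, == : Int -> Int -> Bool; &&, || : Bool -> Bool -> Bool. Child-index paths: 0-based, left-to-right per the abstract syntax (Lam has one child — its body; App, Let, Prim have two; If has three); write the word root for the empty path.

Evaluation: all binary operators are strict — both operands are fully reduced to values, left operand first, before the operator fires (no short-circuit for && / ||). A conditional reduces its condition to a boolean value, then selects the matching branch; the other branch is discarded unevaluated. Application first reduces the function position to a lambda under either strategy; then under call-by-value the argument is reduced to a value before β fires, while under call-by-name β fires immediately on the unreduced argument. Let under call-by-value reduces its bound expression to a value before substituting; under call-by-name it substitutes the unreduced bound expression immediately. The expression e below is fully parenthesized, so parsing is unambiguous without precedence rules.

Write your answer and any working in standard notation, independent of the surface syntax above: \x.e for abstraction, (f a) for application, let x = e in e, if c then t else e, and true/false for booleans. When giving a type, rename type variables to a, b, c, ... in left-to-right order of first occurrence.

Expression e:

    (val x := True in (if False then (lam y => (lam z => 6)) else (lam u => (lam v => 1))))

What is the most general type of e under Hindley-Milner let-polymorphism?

Answer: a -> b -> Int

Trace:
let x : Bool
  unify Bool ~ Bool
\z._ : b -> Int
\y._ : a -> b -> Int
\v._ : d -> Int
\u._ : c -> d -> Int
  unify a -> b -> Int ~ c -> d -> Int
  unify a ~ c
  unify b -> Int ~ d -> Int
  unify b ~ d
  unify Int ~ Int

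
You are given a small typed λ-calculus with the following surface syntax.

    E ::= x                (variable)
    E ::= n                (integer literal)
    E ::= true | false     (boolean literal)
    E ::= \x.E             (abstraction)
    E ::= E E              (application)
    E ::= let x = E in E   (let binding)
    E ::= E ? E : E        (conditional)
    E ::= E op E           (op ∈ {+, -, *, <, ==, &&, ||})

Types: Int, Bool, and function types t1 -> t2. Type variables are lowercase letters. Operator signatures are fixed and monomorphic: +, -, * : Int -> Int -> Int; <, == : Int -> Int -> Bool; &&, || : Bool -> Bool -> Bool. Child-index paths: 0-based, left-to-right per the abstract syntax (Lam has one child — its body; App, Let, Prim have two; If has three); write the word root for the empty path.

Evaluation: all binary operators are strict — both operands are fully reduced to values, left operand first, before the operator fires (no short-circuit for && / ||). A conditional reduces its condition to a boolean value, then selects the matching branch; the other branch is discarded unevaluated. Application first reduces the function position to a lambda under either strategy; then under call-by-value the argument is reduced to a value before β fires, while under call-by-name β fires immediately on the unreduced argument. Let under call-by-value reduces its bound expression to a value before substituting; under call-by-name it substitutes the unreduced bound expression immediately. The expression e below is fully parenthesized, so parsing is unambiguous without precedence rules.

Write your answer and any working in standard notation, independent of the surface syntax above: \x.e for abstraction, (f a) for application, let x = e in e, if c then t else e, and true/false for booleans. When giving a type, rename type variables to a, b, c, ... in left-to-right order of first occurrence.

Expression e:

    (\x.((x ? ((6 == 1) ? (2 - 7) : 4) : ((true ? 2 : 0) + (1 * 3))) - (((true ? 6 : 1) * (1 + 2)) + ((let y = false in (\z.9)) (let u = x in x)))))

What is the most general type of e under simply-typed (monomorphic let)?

Trace:
x : a
  unify a ~ Bool
  unify Int ~ Int
  unify Int ~ Int
  unify Bool ~ Bool
  unify Int ~ Int
  unify Int ~ Int
  unify Int ~ Int
  unify Bool ~ Bool
  unify Int ~ Int
  unify Int ~ Int
  unify Int ~ Int
  unify Int ~ Int
  unify Int ~ Int
  unify Int ~ Int
  unify Int ~ Int
  unify Bool ~ Bool
  unify Int ~ Int
  unify Int ~ Int
  unify Int ~ Int
  unify Int ~ Int
  unify Int ~ Int
  unify Int ~ Int
let y : Bool
\z._ : b -> Int
x : Bool
let u : Bool
x : Bool
  unify b -> Int ~ Bool -> c
  unify b ~ Bool
  unify Int ~ c
_ _ : Int
  unify Int ~ Int
  unify Int ~ Int
\x._ : Bool -> Int

Answer: Bool -> Int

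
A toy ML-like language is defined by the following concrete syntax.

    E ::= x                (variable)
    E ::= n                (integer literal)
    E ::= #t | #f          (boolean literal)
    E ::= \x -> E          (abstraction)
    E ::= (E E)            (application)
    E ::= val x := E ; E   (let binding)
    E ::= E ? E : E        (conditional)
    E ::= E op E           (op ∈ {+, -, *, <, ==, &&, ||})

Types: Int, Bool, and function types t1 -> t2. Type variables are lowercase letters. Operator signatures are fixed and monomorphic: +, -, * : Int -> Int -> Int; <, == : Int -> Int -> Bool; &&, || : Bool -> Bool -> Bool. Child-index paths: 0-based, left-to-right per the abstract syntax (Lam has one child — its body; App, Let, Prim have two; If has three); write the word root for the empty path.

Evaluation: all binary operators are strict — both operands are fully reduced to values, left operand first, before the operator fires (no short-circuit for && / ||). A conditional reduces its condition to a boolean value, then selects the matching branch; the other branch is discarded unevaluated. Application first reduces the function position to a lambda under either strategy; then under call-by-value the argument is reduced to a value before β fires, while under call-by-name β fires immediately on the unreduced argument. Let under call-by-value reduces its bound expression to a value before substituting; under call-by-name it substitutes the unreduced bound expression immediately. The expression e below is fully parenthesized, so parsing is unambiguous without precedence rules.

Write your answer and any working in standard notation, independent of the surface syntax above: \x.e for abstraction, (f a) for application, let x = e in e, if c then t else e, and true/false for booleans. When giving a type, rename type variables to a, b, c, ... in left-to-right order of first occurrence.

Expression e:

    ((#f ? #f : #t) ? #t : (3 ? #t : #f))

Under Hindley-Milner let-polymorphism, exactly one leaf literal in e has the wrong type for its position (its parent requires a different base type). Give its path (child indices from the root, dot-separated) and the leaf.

Answer: 2.0 : 3

Derivation:
  unify Bool ~ Bool
  unify Bool ~ Bool
  unify Bool ~ Bool
  unify Int ~ Bool
  FAIL: mismatch Int ~ Bool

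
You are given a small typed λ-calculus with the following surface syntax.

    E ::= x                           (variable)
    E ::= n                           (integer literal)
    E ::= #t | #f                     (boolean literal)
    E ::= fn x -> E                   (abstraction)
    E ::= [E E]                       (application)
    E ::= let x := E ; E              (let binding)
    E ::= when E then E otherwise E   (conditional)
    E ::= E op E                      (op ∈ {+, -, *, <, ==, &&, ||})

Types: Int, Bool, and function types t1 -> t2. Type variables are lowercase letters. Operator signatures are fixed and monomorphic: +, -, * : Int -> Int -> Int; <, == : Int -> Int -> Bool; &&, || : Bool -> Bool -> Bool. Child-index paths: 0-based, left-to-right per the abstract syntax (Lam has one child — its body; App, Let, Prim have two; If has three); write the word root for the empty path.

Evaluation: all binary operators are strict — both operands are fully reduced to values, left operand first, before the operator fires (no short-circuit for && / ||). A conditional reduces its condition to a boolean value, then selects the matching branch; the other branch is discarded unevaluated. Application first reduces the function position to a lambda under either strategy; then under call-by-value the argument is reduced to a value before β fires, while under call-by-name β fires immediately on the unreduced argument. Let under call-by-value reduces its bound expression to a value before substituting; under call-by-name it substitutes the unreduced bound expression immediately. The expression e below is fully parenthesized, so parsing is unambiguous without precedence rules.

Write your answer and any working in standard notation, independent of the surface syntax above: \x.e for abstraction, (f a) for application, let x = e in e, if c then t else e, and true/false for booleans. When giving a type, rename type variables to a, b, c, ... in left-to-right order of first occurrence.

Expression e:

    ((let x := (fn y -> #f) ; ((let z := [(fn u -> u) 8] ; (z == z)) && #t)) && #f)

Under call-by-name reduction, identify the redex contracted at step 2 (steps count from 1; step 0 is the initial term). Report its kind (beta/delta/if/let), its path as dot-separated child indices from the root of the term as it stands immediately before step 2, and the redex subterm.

Answer: let at 0.0 : (let z = ((\u.u) 8) in (z == z))

Working:
step 0: ((let x = (\y.false) in ((let z = ((\u.u) 8) in (z == z)) && true)) && false)
step 1: [let@0] (((let z = ((\u.u) 8) in (z == z)) && true) && false)
step 2: [let@0.0] (((((\u.u) 8) == ((\u.u) 8)) && true) && false)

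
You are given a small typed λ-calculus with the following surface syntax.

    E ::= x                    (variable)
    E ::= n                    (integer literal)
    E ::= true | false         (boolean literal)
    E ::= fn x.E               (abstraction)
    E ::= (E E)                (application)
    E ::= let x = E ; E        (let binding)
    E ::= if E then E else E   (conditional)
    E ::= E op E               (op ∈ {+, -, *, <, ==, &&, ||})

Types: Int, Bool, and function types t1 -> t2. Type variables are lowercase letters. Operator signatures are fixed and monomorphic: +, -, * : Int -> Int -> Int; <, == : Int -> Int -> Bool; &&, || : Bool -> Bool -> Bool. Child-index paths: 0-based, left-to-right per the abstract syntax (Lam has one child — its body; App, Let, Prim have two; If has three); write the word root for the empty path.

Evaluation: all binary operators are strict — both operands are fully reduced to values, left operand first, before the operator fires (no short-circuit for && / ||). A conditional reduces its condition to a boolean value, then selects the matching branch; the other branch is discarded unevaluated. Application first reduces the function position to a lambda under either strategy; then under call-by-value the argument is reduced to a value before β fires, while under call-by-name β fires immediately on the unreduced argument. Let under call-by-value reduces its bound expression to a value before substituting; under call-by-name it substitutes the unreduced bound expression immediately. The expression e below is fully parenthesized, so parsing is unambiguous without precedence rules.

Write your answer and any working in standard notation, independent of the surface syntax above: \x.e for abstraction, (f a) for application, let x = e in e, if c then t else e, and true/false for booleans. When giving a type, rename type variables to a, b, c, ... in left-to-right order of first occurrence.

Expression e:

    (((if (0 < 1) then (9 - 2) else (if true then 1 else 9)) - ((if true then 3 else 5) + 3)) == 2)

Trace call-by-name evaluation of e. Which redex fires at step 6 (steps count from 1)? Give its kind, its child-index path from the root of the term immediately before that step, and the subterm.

Derivation:
step 0: (((if (0 < 1) then (9 - 2) else (if true then 1 else 9)) - ((if true then 3 else 5) + 3)) == 2)
step 1: [delta@0.0.0] (((if true then (9 - 2) else (if true then 1 else 9)) - ((if true then 3 else 5) + 3)) == 2)
step 2: [if@0.0] (((9 - 2) - ((if true then 3 else 5) + 3)) == 2)
step 3: [delta@0.0] ((7 - ((if true then 3 else 5) + 3)) == 2)
step 4: [if@0.1.0] ((7 - (3 + 3)) == 2)
step 5: [delta@0.1] ((7 - 6) == 2)
step 6: [delta@0] (1 == 2)

Answer: delta at 0 : (7 - 6)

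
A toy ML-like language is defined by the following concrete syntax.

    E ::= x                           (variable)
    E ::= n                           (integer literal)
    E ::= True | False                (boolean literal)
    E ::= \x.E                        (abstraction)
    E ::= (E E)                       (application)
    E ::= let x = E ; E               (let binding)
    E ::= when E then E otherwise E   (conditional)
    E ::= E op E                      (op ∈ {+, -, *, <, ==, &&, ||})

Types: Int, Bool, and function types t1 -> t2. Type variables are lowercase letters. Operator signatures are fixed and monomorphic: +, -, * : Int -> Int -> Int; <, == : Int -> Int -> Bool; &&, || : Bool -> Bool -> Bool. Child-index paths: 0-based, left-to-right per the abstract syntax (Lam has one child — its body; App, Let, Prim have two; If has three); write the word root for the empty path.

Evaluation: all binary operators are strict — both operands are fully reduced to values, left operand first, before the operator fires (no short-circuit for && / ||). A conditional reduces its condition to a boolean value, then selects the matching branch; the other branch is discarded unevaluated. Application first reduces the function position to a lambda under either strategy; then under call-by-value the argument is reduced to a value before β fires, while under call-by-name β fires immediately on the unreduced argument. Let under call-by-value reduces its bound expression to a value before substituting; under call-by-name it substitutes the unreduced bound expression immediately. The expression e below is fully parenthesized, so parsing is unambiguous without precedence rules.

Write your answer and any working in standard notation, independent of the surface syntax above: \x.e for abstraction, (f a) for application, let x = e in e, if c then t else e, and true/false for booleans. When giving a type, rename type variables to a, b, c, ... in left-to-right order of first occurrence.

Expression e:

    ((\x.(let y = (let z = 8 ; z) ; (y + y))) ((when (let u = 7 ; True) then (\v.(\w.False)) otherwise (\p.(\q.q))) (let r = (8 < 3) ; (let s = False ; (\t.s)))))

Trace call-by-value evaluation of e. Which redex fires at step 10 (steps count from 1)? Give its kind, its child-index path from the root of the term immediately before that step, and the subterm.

Derivation:
step 0: ((\x.(let y = (let z = 8 in z) in (y + y))) ((if (let u = 7 in true) then (\v.(\w.false)) else (\p.(\q.q))) (let r = (8 < 3) in (let s = false in (\t.s)))))
step 1: [let@1.0.0] ((\x.(let y = (let z = 8 in z) in (y + y))) ((if true then (\v.(\w.false)) else (\p.(\q.q))) (let r = (8 < 3) in (let s = false in (\t.s)))))
step 2: [if@1.0] ((\x.(let y = (let z = 8 in z) in (y + y))) ((\v.(\w.false)) (let r = (8 < 3) in (let s = false in (\t.s)))))
step 3: [delta@1.1.0] ((\x.(let y = (let z = 8 in z) in (y + y))) ((\v.(\w.false)) (let r = false in (let s = false in (\t.s)))))
step 4: [let@1.1] ((\x.(let y = (let z = 8 in z) in (y + y))) ((\v.(\w.false)) (let s = false in (\t.s))))
step 5: [let@1.1] ((\x.(let y = (let z = 8 in z) in (y + y))) ((\v.(\w.false)) (\t.false)))
step 6: [beta@1] ((\x.(let y = (let z = 8 in z) in (y + y))) (\w.false))
step 7: [beta@root] (let y = (let z = 8 in z) in (y + y))
step 8: [let@0] (let y = 8 in (y + y))
step 9: [let@root] (8 + 8)
step 10: [delta@root] 16

Answer: delta at root : (8 + 8)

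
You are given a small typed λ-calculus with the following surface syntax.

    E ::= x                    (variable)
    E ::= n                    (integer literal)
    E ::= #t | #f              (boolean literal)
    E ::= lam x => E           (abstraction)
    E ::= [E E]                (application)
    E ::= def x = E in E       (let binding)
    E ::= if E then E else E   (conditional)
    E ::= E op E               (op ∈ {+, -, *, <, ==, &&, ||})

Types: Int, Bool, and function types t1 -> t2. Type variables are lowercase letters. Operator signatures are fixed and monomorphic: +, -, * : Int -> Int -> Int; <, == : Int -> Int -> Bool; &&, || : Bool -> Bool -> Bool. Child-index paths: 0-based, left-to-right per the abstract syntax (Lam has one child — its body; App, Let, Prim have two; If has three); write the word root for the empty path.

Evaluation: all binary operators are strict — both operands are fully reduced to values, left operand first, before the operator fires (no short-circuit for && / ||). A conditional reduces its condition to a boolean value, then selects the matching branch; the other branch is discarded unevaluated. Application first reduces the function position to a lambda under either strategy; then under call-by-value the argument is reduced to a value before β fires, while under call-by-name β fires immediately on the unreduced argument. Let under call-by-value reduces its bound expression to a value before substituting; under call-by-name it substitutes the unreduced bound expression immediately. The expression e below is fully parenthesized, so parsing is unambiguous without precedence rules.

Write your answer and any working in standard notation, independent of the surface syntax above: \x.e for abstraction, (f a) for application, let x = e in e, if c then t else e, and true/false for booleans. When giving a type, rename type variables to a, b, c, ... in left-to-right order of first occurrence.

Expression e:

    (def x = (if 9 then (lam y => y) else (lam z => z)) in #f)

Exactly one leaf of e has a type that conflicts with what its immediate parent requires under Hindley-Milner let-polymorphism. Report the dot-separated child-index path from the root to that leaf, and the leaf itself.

Answer: 0.0 : 9

Working:
  unify Int ~ Bool
  FAIL: mismatch Int ~ Bool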